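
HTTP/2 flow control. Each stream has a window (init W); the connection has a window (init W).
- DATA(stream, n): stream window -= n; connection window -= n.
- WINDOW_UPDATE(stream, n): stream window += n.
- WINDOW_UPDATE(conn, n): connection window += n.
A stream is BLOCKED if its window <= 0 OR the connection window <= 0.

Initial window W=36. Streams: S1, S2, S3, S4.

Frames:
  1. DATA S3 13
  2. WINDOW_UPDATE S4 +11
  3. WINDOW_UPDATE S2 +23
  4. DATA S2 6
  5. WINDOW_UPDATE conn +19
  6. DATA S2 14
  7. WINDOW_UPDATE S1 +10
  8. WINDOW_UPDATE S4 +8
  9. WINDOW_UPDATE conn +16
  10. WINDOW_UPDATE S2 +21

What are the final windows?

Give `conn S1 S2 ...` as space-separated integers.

Answer: 38 46 60 23 55

Derivation:
Op 1: conn=23 S1=36 S2=36 S3=23 S4=36 blocked=[]
Op 2: conn=23 S1=36 S2=36 S3=23 S4=47 blocked=[]
Op 3: conn=23 S1=36 S2=59 S3=23 S4=47 blocked=[]
Op 4: conn=17 S1=36 S2=53 S3=23 S4=47 blocked=[]
Op 5: conn=36 S1=36 S2=53 S3=23 S4=47 blocked=[]
Op 6: conn=22 S1=36 S2=39 S3=23 S4=47 blocked=[]
Op 7: conn=22 S1=46 S2=39 S3=23 S4=47 blocked=[]
Op 8: conn=22 S1=46 S2=39 S3=23 S4=55 blocked=[]
Op 9: conn=38 S1=46 S2=39 S3=23 S4=55 blocked=[]
Op 10: conn=38 S1=46 S2=60 S3=23 S4=55 blocked=[]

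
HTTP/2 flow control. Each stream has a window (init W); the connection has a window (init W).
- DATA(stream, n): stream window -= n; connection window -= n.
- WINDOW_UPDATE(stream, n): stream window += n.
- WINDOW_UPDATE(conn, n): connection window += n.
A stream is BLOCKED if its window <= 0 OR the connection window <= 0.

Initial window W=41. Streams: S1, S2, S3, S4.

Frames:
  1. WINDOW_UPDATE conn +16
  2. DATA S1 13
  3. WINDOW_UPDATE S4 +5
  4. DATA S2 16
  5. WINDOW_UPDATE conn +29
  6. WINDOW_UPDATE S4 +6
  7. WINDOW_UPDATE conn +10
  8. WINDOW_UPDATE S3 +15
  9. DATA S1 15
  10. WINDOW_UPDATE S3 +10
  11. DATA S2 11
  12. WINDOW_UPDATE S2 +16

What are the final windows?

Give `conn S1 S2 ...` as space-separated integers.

Op 1: conn=57 S1=41 S2=41 S3=41 S4=41 blocked=[]
Op 2: conn=44 S1=28 S2=41 S3=41 S4=41 blocked=[]
Op 3: conn=44 S1=28 S2=41 S3=41 S4=46 blocked=[]
Op 4: conn=28 S1=28 S2=25 S3=41 S4=46 blocked=[]
Op 5: conn=57 S1=28 S2=25 S3=41 S4=46 blocked=[]
Op 6: conn=57 S1=28 S2=25 S3=41 S4=52 blocked=[]
Op 7: conn=67 S1=28 S2=25 S3=41 S4=52 blocked=[]
Op 8: conn=67 S1=28 S2=25 S3=56 S4=52 blocked=[]
Op 9: conn=52 S1=13 S2=25 S3=56 S4=52 blocked=[]
Op 10: conn=52 S1=13 S2=25 S3=66 S4=52 blocked=[]
Op 11: conn=41 S1=13 S2=14 S3=66 S4=52 blocked=[]
Op 12: conn=41 S1=13 S2=30 S3=66 S4=52 blocked=[]

Answer: 41 13 30 66 52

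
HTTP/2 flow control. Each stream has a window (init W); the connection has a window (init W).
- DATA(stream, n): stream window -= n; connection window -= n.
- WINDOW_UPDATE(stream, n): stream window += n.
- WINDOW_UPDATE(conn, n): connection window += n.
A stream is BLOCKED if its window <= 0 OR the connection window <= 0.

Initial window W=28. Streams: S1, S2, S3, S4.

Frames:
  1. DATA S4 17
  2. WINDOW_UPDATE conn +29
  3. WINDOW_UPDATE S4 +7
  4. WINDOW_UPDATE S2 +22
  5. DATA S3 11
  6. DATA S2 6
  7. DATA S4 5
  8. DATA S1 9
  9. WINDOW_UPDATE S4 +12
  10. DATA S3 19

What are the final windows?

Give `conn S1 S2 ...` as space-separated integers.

Answer: -10 19 44 -2 25

Derivation:
Op 1: conn=11 S1=28 S2=28 S3=28 S4=11 blocked=[]
Op 2: conn=40 S1=28 S2=28 S3=28 S4=11 blocked=[]
Op 3: conn=40 S1=28 S2=28 S3=28 S4=18 blocked=[]
Op 4: conn=40 S1=28 S2=50 S3=28 S4=18 blocked=[]
Op 5: conn=29 S1=28 S2=50 S3=17 S4=18 blocked=[]
Op 6: conn=23 S1=28 S2=44 S3=17 S4=18 blocked=[]
Op 7: conn=18 S1=28 S2=44 S3=17 S4=13 blocked=[]
Op 8: conn=9 S1=19 S2=44 S3=17 S4=13 blocked=[]
Op 9: conn=9 S1=19 S2=44 S3=17 S4=25 blocked=[]
Op 10: conn=-10 S1=19 S2=44 S3=-2 S4=25 blocked=[1, 2, 3, 4]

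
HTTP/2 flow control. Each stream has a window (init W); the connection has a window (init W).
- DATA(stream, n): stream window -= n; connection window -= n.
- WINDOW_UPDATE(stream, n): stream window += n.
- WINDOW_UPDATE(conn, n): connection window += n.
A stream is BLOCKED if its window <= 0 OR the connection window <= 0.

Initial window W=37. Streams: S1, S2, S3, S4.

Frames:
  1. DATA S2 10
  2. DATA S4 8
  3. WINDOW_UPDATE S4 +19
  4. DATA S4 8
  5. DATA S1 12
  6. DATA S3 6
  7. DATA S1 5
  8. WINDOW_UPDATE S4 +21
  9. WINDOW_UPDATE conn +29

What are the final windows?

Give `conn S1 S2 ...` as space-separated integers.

Answer: 17 20 27 31 61

Derivation:
Op 1: conn=27 S1=37 S2=27 S3=37 S4=37 blocked=[]
Op 2: conn=19 S1=37 S2=27 S3=37 S4=29 blocked=[]
Op 3: conn=19 S1=37 S2=27 S3=37 S4=48 blocked=[]
Op 4: conn=11 S1=37 S2=27 S3=37 S4=40 blocked=[]
Op 5: conn=-1 S1=25 S2=27 S3=37 S4=40 blocked=[1, 2, 3, 4]
Op 6: conn=-7 S1=25 S2=27 S3=31 S4=40 blocked=[1, 2, 3, 4]
Op 7: conn=-12 S1=20 S2=27 S3=31 S4=40 blocked=[1, 2, 3, 4]
Op 8: conn=-12 S1=20 S2=27 S3=31 S4=61 blocked=[1, 2, 3, 4]
Op 9: conn=17 S1=20 S2=27 S3=31 S4=61 blocked=[]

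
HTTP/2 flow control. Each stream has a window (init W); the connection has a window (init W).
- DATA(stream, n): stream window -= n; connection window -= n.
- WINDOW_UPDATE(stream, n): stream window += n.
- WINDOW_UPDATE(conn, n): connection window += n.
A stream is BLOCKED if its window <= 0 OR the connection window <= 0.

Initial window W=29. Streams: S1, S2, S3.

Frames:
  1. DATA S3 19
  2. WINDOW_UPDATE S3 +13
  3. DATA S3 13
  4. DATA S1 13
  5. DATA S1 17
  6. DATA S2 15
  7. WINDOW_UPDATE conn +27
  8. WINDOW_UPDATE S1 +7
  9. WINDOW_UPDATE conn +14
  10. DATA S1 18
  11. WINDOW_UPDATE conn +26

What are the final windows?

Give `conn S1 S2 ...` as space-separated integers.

Answer: 1 -12 14 10

Derivation:
Op 1: conn=10 S1=29 S2=29 S3=10 blocked=[]
Op 2: conn=10 S1=29 S2=29 S3=23 blocked=[]
Op 3: conn=-3 S1=29 S2=29 S3=10 blocked=[1, 2, 3]
Op 4: conn=-16 S1=16 S2=29 S3=10 blocked=[1, 2, 3]
Op 5: conn=-33 S1=-1 S2=29 S3=10 blocked=[1, 2, 3]
Op 6: conn=-48 S1=-1 S2=14 S3=10 blocked=[1, 2, 3]
Op 7: conn=-21 S1=-1 S2=14 S3=10 blocked=[1, 2, 3]
Op 8: conn=-21 S1=6 S2=14 S3=10 blocked=[1, 2, 3]
Op 9: conn=-7 S1=6 S2=14 S3=10 blocked=[1, 2, 3]
Op 10: conn=-25 S1=-12 S2=14 S3=10 blocked=[1, 2, 3]
Op 11: conn=1 S1=-12 S2=14 S3=10 blocked=[1]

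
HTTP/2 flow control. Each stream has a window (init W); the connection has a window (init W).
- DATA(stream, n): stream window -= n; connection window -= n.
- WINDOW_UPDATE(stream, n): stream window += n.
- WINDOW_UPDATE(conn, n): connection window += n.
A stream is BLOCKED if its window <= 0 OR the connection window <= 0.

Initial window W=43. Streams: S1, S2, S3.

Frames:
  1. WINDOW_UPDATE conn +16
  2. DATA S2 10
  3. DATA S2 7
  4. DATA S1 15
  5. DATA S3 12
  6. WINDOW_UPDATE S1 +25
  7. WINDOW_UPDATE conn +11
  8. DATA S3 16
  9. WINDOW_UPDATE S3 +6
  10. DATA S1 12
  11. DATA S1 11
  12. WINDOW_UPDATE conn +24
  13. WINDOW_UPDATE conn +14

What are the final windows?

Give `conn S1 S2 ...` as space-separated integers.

Answer: 25 30 26 21

Derivation:
Op 1: conn=59 S1=43 S2=43 S3=43 blocked=[]
Op 2: conn=49 S1=43 S2=33 S3=43 blocked=[]
Op 3: conn=42 S1=43 S2=26 S3=43 blocked=[]
Op 4: conn=27 S1=28 S2=26 S3=43 blocked=[]
Op 5: conn=15 S1=28 S2=26 S3=31 blocked=[]
Op 6: conn=15 S1=53 S2=26 S3=31 blocked=[]
Op 7: conn=26 S1=53 S2=26 S3=31 blocked=[]
Op 8: conn=10 S1=53 S2=26 S3=15 blocked=[]
Op 9: conn=10 S1=53 S2=26 S3=21 blocked=[]
Op 10: conn=-2 S1=41 S2=26 S3=21 blocked=[1, 2, 3]
Op 11: conn=-13 S1=30 S2=26 S3=21 blocked=[1, 2, 3]
Op 12: conn=11 S1=30 S2=26 S3=21 blocked=[]
Op 13: conn=25 S1=30 S2=26 S3=21 blocked=[]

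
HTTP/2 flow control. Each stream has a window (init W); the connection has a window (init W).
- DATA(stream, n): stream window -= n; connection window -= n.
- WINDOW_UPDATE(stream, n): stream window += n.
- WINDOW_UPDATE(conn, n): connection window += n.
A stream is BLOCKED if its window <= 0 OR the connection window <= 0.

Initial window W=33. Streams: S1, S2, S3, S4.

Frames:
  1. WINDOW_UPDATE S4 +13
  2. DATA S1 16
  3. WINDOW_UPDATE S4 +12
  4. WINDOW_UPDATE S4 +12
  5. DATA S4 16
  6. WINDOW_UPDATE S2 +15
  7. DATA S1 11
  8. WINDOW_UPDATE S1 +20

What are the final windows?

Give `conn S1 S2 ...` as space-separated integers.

Answer: -10 26 48 33 54

Derivation:
Op 1: conn=33 S1=33 S2=33 S3=33 S4=46 blocked=[]
Op 2: conn=17 S1=17 S2=33 S3=33 S4=46 blocked=[]
Op 3: conn=17 S1=17 S2=33 S3=33 S4=58 blocked=[]
Op 4: conn=17 S1=17 S2=33 S3=33 S4=70 blocked=[]
Op 5: conn=1 S1=17 S2=33 S3=33 S4=54 blocked=[]
Op 6: conn=1 S1=17 S2=48 S3=33 S4=54 blocked=[]
Op 7: conn=-10 S1=6 S2=48 S3=33 S4=54 blocked=[1, 2, 3, 4]
Op 8: conn=-10 S1=26 S2=48 S3=33 S4=54 blocked=[1, 2, 3, 4]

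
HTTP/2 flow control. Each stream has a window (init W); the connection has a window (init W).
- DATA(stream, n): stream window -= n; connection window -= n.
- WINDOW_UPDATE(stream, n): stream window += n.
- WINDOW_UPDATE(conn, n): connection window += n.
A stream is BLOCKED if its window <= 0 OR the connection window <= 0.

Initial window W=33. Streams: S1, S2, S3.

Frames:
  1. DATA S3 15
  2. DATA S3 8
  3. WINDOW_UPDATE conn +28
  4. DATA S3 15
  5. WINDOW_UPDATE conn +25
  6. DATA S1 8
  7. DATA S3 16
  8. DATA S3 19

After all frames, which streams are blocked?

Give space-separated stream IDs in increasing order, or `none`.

Op 1: conn=18 S1=33 S2=33 S3=18 blocked=[]
Op 2: conn=10 S1=33 S2=33 S3=10 blocked=[]
Op 3: conn=38 S1=33 S2=33 S3=10 blocked=[]
Op 4: conn=23 S1=33 S2=33 S3=-5 blocked=[3]
Op 5: conn=48 S1=33 S2=33 S3=-5 blocked=[3]
Op 6: conn=40 S1=25 S2=33 S3=-5 blocked=[3]
Op 7: conn=24 S1=25 S2=33 S3=-21 blocked=[3]
Op 8: conn=5 S1=25 S2=33 S3=-40 blocked=[3]

Answer: S3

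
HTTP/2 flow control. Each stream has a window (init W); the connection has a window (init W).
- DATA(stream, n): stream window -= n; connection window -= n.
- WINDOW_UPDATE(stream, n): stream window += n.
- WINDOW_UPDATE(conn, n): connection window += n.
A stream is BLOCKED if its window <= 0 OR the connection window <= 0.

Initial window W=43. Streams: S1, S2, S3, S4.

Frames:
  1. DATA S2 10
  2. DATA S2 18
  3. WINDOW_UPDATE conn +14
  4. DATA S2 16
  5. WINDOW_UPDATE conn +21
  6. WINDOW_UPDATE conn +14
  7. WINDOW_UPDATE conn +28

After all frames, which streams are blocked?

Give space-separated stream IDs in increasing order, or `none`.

Answer: S2

Derivation:
Op 1: conn=33 S1=43 S2=33 S3=43 S4=43 blocked=[]
Op 2: conn=15 S1=43 S2=15 S3=43 S4=43 blocked=[]
Op 3: conn=29 S1=43 S2=15 S3=43 S4=43 blocked=[]
Op 4: conn=13 S1=43 S2=-1 S3=43 S4=43 blocked=[2]
Op 5: conn=34 S1=43 S2=-1 S3=43 S4=43 blocked=[2]
Op 6: conn=48 S1=43 S2=-1 S3=43 S4=43 blocked=[2]
Op 7: conn=76 S1=43 S2=-1 S3=43 S4=43 blocked=[2]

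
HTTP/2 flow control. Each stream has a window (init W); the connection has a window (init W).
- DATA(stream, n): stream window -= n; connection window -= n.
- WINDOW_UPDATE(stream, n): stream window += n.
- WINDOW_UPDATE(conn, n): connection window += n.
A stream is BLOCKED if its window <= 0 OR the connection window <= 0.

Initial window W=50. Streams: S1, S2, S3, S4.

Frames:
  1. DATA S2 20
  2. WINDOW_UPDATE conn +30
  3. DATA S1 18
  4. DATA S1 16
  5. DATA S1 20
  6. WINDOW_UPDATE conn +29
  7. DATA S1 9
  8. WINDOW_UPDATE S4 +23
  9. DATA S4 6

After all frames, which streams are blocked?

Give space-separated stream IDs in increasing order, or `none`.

Op 1: conn=30 S1=50 S2=30 S3=50 S4=50 blocked=[]
Op 2: conn=60 S1=50 S2=30 S3=50 S4=50 blocked=[]
Op 3: conn=42 S1=32 S2=30 S3=50 S4=50 blocked=[]
Op 4: conn=26 S1=16 S2=30 S3=50 S4=50 blocked=[]
Op 5: conn=6 S1=-4 S2=30 S3=50 S4=50 blocked=[1]
Op 6: conn=35 S1=-4 S2=30 S3=50 S4=50 blocked=[1]
Op 7: conn=26 S1=-13 S2=30 S3=50 S4=50 blocked=[1]
Op 8: conn=26 S1=-13 S2=30 S3=50 S4=73 blocked=[1]
Op 9: conn=20 S1=-13 S2=30 S3=50 S4=67 blocked=[1]

Answer: S1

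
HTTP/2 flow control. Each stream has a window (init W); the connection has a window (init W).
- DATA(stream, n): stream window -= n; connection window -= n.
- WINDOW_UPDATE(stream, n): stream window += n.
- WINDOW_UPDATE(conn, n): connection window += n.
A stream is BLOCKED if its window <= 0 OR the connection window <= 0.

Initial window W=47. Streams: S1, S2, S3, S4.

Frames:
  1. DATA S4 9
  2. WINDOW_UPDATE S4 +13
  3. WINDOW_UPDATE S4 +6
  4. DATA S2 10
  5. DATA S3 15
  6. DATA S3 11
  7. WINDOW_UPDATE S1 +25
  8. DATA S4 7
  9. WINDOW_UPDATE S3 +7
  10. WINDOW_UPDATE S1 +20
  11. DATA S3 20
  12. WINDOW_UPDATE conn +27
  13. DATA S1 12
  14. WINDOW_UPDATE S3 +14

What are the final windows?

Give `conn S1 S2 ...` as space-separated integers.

Op 1: conn=38 S1=47 S2=47 S3=47 S4=38 blocked=[]
Op 2: conn=38 S1=47 S2=47 S3=47 S4=51 blocked=[]
Op 3: conn=38 S1=47 S2=47 S3=47 S4=57 blocked=[]
Op 4: conn=28 S1=47 S2=37 S3=47 S4=57 blocked=[]
Op 5: conn=13 S1=47 S2=37 S3=32 S4=57 blocked=[]
Op 6: conn=2 S1=47 S2=37 S3=21 S4=57 blocked=[]
Op 7: conn=2 S1=72 S2=37 S3=21 S4=57 blocked=[]
Op 8: conn=-5 S1=72 S2=37 S3=21 S4=50 blocked=[1, 2, 3, 4]
Op 9: conn=-5 S1=72 S2=37 S3=28 S4=50 blocked=[1, 2, 3, 4]
Op 10: conn=-5 S1=92 S2=37 S3=28 S4=50 blocked=[1, 2, 3, 4]
Op 11: conn=-25 S1=92 S2=37 S3=8 S4=50 blocked=[1, 2, 3, 4]
Op 12: conn=2 S1=92 S2=37 S3=8 S4=50 blocked=[]
Op 13: conn=-10 S1=80 S2=37 S3=8 S4=50 blocked=[1, 2, 3, 4]
Op 14: conn=-10 S1=80 S2=37 S3=22 S4=50 blocked=[1, 2, 3, 4]

Answer: -10 80 37 22 50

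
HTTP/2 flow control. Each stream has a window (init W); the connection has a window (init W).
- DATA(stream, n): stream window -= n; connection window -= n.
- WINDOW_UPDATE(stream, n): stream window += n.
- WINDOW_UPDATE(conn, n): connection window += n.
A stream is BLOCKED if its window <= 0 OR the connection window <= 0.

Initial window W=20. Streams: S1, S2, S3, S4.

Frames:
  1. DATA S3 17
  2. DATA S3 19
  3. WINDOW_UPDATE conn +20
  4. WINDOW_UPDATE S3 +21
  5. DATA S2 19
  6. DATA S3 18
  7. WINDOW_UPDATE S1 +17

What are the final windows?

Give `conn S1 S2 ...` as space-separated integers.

Op 1: conn=3 S1=20 S2=20 S3=3 S4=20 blocked=[]
Op 2: conn=-16 S1=20 S2=20 S3=-16 S4=20 blocked=[1, 2, 3, 4]
Op 3: conn=4 S1=20 S2=20 S3=-16 S4=20 blocked=[3]
Op 4: conn=4 S1=20 S2=20 S3=5 S4=20 blocked=[]
Op 5: conn=-15 S1=20 S2=1 S3=5 S4=20 blocked=[1, 2, 3, 4]
Op 6: conn=-33 S1=20 S2=1 S3=-13 S4=20 blocked=[1, 2, 3, 4]
Op 7: conn=-33 S1=37 S2=1 S3=-13 S4=20 blocked=[1, 2, 3, 4]

Answer: -33 37 1 -13 20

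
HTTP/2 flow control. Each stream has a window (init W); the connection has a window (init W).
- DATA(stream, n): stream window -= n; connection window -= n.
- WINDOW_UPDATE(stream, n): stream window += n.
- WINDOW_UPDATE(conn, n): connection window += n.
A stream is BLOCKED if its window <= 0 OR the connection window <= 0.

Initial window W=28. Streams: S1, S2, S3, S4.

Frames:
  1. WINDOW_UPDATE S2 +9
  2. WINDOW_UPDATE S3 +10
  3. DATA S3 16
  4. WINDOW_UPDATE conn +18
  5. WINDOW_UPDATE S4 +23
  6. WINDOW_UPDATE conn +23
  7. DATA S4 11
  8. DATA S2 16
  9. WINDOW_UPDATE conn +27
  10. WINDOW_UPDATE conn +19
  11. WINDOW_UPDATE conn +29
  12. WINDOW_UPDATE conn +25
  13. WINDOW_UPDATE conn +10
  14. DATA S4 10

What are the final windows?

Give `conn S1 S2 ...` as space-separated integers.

Op 1: conn=28 S1=28 S2=37 S3=28 S4=28 blocked=[]
Op 2: conn=28 S1=28 S2=37 S3=38 S4=28 blocked=[]
Op 3: conn=12 S1=28 S2=37 S3=22 S4=28 blocked=[]
Op 4: conn=30 S1=28 S2=37 S3=22 S4=28 blocked=[]
Op 5: conn=30 S1=28 S2=37 S3=22 S4=51 blocked=[]
Op 6: conn=53 S1=28 S2=37 S3=22 S4=51 blocked=[]
Op 7: conn=42 S1=28 S2=37 S3=22 S4=40 blocked=[]
Op 8: conn=26 S1=28 S2=21 S3=22 S4=40 blocked=[]
Op 9: conn=53 S1=28 S2=21 S3=22 S4=40 blocked=[]
Op 10: conn=72 S1=28 S2=21 S3=22 S4=40 blocked=[]
Op 11: conn=101 S1=28 S2=21 S3=22 S4=40 blocked=[]
Op 12: conn=126 S1=28 S2=21 S3=22 S4=40 blocked=[]
Op 13: conn=136 S1=28 S2=21 S3=22 S4=40 blocked=[]
Op 14: conn=126 S1=28 S2=21 S3=22 S4=30 blocked=[]

Answer: 126 28 21 22 30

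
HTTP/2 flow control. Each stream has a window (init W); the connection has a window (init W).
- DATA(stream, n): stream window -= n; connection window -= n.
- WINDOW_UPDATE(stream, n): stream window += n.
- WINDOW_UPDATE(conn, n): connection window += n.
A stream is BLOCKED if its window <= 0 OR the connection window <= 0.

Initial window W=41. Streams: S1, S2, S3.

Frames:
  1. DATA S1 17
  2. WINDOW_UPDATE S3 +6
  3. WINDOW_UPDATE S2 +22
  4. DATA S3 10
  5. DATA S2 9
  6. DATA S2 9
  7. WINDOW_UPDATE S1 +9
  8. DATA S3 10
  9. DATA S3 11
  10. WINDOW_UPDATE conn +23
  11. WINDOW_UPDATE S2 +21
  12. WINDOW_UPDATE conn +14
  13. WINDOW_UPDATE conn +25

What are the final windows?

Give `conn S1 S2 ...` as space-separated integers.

Op 1: conn=24 S1=24 S2=41 S3=41 blocked=[]
Op 2: conn=24 S1=24 S2=41 S3=47 blocked=[]
Op 3: conn=24 S1=24 S2=63 S3=47 blocked=[]
Op 4: conn=14 S1=24 S2=63 S3=37 blocked=[]
Op 5: conn=5 S1=24 S2=54 S3=37 blocked=[]
Op 6: conn=-4 S1=24 S2=45 S3=37 blocked=[1, 2, 3]
Op 7: conn=-4 S1=33 S2=45 S3=37 blocked=[1, 2, 3]
Op 8: conn=-14 S1=33 S2=45 S3=27 blocked=[1, 2, 3]
Op 9: conn=-25 S1=33 S2=45 S3=16 blocked=[1, 2, 3]
Op 10: conn=-2 S1=33 S2=45 S3=16 blocked=[1, 2, 3]
Op 11: conn=-2 S1=33 S2=66 S3=16 blocked=[1, 2, 3]
Op 12: conn=12 S1=33 S2=66 S3=16 blocked=[]
Op 13: conn=37 S1=33 S2=66 S3=16 blocked=[]

Answer: 37 33 66 16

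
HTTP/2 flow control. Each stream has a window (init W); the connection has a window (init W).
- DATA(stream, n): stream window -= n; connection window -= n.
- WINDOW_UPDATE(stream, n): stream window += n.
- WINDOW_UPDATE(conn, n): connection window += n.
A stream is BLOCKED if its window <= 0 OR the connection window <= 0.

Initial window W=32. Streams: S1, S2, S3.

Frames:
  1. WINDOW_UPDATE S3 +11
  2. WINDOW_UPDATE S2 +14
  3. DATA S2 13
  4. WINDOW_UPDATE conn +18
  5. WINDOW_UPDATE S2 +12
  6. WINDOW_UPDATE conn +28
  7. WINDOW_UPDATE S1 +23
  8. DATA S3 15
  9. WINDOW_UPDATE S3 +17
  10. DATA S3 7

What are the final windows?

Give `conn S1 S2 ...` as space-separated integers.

Answer: 43 55 45 38

Derivation:
Op 1: conn=32 S1=32 S2=32 S3=43 blocked=[]
Op 2: conn=32 S1=32 S2=46 S3=43 blocked=[]
Op 3: conn=19 S1=32 S2=33 S3=43 blocked=[]
Op 4: conn=37 S1=32 S2=33 S3=43 blocked=[]
Op 5: conn=37 S1=32 S2=45 S3=43 blocked=[]
Op 6: conn=65 S1=32 S2=45 S3=43 blocked=[]
Op 7: conn=65 S1=55 S2=45 S3=43 blocked=[]
Op 8: conn=50 S1=55 S2=45 S3=28 blocked=[]
Op 9: conn=50 S1=55 S2=45 S3=45 blocked=[]
Op 10: conn=43 S1=55 S2=45 S3=38 blocked=[]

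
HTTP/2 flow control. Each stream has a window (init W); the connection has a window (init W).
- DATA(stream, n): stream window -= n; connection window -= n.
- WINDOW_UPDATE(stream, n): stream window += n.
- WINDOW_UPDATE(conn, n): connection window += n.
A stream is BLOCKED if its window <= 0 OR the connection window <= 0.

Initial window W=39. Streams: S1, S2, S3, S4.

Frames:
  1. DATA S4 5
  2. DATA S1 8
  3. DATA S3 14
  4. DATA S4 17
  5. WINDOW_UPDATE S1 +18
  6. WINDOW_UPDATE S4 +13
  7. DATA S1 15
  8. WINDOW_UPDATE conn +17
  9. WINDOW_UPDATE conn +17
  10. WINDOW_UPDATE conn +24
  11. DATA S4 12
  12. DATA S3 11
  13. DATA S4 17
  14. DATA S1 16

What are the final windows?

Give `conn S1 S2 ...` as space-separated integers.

Answer: -18 18 39 14 1

Derivation:
Op 1: conn=34 S1=39 S2=39 S3=39 S4=34 blocked=[]
Op 2: conn=26 S1=31 S2=39 S3=39 S4=34 blocked=[]
Op 3: conn=12 S1=31 S2=39 S3=25 S4=34 blocked=[]
Op 4: conn=-5 S1=31 S2=39 S3=25 S4=17 blocked=[1, 2, 3, 4]
Op 5: conn=-5 S1=49 S2=39 S3=25 S4=17 blocked=[1, 2, 3, 4]
Op 6: conn=-5 S1=49 S2=39 S3=25 S4=30 blocked=[1, 2, 3, 4]
Op 7: conn=-20 S1=34 S2=39 S3=25 S4=30 blocked=[1, 2, 3, 4]
Op 8: conn=-3 S1=34 S2=39 S3=25 S4=30 blocked=[1, 2, 3, 4]
Op 9: conn=14 S1=34 S2=39 S3=25 S4=30 blocked=[]
Op 10: conn=38 S1=34 S2=39 S3=25 S4=30 blocked=[]
Op 11: conn=26 S1=34 S2=39 S3=25 S4=18 blocked=[]
Op 12: conn=15 S1=34 S2=39 S3=14 S4=18 blocked=[]
Op 13: conn=-2 S1=34 S2=39 S3=14 S4=1 blocked=[1, 2, 3, 4]
Op 14: conn=-18 S1=18 S2=39 S3=14 S4=1 blocked=[1, 2, 3, 4]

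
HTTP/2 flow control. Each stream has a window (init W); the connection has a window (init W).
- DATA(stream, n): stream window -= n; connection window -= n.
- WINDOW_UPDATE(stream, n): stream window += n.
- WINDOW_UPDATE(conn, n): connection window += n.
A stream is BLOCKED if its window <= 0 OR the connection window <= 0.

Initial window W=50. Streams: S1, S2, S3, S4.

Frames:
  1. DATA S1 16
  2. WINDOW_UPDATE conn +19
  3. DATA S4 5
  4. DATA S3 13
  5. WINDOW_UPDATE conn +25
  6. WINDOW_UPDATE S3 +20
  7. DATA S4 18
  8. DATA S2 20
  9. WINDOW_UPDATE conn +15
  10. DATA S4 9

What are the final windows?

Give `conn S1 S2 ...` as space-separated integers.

Op 1: conn=34 S1=34 S2=50 S3=50 S4=50 blocked=[]
Op 2: conn=53 S1=34 S2=50 S3=50 S4=50 blocked=[]
Op 3: conn=48 S1=34 S2=50 S3=50 S4=45 blocked=[]
Op 4: conn=35 S1=34 S2=50 S3=37 S4=45 blocked=[]
Op 5: conn=60 S1=34 S2=50 S3=37 S4=45 blocked=[]
Op 6: conn=60 S1=34 S2=50 S3=57 S4=45 blocked=[]
Op 7: conn=42 S1=34 S2=50 S3=57 S4=27 blocked=[]
Op 8: conn=22 S1=34 S2=30 S3=57 S4=27 blocked=[]
Op 9: conn=37 S1=34 S2=30 S3=57 S4=27 blocked=[]
Op 10: conn=28 S1=34 S2=30 S3=57 S4=18 blocked=[]

Answer: 28 34 30 57 18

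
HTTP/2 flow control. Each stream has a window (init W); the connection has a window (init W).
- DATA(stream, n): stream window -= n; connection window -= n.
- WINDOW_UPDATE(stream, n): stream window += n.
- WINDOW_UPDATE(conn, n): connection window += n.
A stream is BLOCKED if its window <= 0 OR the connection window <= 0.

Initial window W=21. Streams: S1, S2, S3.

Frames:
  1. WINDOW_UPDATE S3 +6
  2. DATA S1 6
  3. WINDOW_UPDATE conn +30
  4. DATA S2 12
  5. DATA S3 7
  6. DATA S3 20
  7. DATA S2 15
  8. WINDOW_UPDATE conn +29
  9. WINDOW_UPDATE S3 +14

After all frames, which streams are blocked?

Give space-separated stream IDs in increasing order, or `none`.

Op 1: conn=21 S1=21 S2=21 S3=27 blocked=[]
Op 2: conn=15 S1=15 S2=21 S3=27 blocked=[]
Op 3: conn=45 S1=15 S2=21 S3=27 blocked=[]
Op 4: conn=33 S1=15 S2=9 S3=27 blocked=[]
Op 5: conn=26 S1=15 S2=9 S3=20 blocked=[]
Op 6: conn=6 S1=15 S2=9 S3=0 blocked=[3]
Op 7: conn=-9 S1=15 S2=-6 S3=0 blocked=[1, 2, 3]
Op 8: conn=20 S1=15 S2=-6 S3=0 blocked=[2, 3]
Op 9: conn=20 S1=15 S2=-6 S3=14 blocked=[2]

Answer: S2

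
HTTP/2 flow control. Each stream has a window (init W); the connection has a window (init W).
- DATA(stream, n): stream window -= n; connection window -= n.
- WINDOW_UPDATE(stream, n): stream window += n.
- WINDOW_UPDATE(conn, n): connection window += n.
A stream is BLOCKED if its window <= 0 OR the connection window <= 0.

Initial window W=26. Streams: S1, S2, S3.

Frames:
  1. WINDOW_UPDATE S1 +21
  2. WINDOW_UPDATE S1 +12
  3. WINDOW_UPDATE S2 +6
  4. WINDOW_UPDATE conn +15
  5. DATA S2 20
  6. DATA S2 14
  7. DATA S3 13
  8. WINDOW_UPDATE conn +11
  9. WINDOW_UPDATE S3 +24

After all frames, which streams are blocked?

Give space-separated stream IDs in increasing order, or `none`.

Op 1: conn=26 S1=47 S2=26 S3=26 blocked=[]
Op 2: conn=26 S1=59 S2=26 S3=26 blocked=[]
Op 3: conn=26 S1=59 S2=32 S3=26 blocked=[]
Op 4: conn=41 S1=59 S2=32 S3=26 blocked=[]
Op 5: conn=21 S1=59 S2=12 S3=26 blocked=[]
Op 6: conn=7 S1=59 S2=-2 S3=26 blocked=[2]
Op 7: conn=-6 S1=59 S2=-2 S3=13 blocked=[1, 2, 3]
Op 8: conn=5 S1=59 S2=-2 S3=13 blocked=[2]
Op 9: conn=5 S1=59 S2=-2 S3=37 blocked=[2]

Answer: S2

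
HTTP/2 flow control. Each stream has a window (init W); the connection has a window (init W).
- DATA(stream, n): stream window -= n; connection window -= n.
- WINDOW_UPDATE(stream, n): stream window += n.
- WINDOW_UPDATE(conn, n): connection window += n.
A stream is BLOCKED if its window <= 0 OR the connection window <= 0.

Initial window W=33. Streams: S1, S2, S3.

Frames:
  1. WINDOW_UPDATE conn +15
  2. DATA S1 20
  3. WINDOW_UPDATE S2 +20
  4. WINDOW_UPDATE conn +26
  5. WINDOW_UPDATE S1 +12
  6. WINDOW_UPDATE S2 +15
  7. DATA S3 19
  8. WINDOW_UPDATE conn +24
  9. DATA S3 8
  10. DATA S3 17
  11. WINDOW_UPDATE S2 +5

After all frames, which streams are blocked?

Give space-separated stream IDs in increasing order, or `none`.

Op 1: conn=48 S1=33 S2=33 S3=33 blocked=[]
Op 2: conn=28 S1=13 S2=33 S3=33 blocked=[]
Op 3: conn=28 S1=13 S2=53 S3=33 blocked=[]
Op 4: conn=54 S1=13 S2=53 S3=33 blocked=[]
Op 5: conn=54 S1=25 S2=53 S3=33 blocked=[]
Op 6: conn=54 S1=25 S2=68 S3=33 blocked=[]
Op 7: conn=35 S1=25 S2=68 S3=14 blocked=[]
Op 8: conn=59 S1=25 S2=68 S3=14 blocked=[]
Op 9: conn=51 S1=25 S2=68 S3=6 blocked=[]
Op 10: conn=34 S1=25 S2=68 S3=-11 blocked=[3]
Op 11: conn=34 S1=25 S2=73 S3=-11 blocked=[3]

Answer: S3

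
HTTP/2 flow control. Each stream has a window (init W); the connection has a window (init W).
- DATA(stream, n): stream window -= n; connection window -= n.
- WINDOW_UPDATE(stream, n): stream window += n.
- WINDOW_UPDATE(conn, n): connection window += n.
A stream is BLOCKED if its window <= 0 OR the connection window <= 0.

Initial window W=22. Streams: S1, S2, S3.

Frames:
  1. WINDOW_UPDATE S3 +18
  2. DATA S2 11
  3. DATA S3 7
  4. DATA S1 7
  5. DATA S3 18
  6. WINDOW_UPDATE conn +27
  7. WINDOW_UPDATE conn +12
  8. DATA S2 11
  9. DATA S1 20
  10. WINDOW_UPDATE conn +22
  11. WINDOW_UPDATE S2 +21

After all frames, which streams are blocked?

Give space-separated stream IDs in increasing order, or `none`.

Answer: S1

Derivation:
Op 1: conn=22 S1=22 S2=22 S3=40 blocked=[]
Op 2: conn=11 S1=22 S2=11 S3=40 blocked=[]
Op 3: conn=4 S1=22 S2=11 S3=33 blocked=[]
Op 4: conn=-3 S1=15 S2=11 S3=33 blocked=[1, 2, 3]
Op 5: conn=-21 S1=15 S2=11 S3=15 blocked=[1, 2, 3]
Op 6: conn=6 S1=15 S2=11 S3=15 blocked=[]
Op 7: conn=18 S1=15 S2=11 S3=15 blocked=[]
Op 8: conn=7 S1=15 S2=0 S3=15 blocked=[2]
Op 9: conn=-13 S1=-5 S2=0 S3=15 blocked=[1, 2, 3]
Op 10: conn=9 S1=-5 S2=0 S3=15 blocked=[1, 2]
Op 11: conn=9 S1=-5 S2=21 S3=15 blocked=[1]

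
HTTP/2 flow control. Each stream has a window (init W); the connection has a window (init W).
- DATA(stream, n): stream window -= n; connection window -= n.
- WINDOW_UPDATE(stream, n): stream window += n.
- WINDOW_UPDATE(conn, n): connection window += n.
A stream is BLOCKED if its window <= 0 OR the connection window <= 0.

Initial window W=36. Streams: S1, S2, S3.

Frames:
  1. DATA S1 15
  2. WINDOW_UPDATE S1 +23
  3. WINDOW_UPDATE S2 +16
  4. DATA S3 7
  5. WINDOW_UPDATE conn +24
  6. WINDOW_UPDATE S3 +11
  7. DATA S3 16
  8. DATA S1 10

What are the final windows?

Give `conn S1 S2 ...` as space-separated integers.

Op 1: conn=21 S1=21 S2=36 S3=36 blocked=[]
Op 2: conn=21 S1=44 S2=36 S3=36 blocked=[]
Op 3: conn=21 S1=44 S2=52 S3=36 blocked=[]
Op 4: conn=14 S1=44 S2=52 S3=29 blocked=[]
Op 5: conn=38 S1=44 S2=52 S3=29 blocked=[]
Op 6: conn=38 S1=44 S2=52 S3=40 blocked=[]
Op 7: conn=22 S1=44 S2=52 S3=24 blocked=[]
Op 8: conn=12 S1=34 S2=52 S3=24 blocked=[]

Answer: 12 34 52 24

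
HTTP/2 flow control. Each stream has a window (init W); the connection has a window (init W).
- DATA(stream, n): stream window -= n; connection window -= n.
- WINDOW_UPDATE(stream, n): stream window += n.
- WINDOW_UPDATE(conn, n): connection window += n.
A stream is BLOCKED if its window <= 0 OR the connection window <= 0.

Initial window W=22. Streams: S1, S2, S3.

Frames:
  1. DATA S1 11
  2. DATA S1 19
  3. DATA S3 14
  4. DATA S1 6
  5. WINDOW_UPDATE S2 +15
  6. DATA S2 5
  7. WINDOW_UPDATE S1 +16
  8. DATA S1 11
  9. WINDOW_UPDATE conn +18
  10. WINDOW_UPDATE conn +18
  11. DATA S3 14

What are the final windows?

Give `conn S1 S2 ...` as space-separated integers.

Answer: -22 -9 32 -6

Derivation:
Op 1: conn=11 S1=11 S2=22 S3=22 blocked=[]
Op 2: conn=-8 S1=-8 S2=22 S3=22 blocked=[1, 2, 3]
Op 3: conn=-22 S1=-8 S2=22 S3=8 blocked=[1, 2, 3]
Op 4: conn=-28 S1=-14 S2=22 S3=8 blocked=[1, 2, 3]
Op 5: conn=-28 S1=-14 S2=37 S3=8 blocked=[1, 2, 3]
Op 6: conn=-33 S1=-14 S2=32 S3=8 blocked=[1, 2, 3]
Op 7: conn=-33 S1=2 S2=32 S3=8 blocked=[1, 2, 3]
Op 8: conn=-44 S1=-9 S2=32 S3=8 blocked=[1, 2, 3]
Op 9: conn=-26 S1=-9 S2=32 S3=8 blocked=[1, 2, 3]
Op 10: conn=-8 S1=-9 S2=32 S3=8 blocked=[1, 2, 3]
Op 11: conn=-22 S1=-9 S2=32 S3=-6 blocked=[1, 2, 3]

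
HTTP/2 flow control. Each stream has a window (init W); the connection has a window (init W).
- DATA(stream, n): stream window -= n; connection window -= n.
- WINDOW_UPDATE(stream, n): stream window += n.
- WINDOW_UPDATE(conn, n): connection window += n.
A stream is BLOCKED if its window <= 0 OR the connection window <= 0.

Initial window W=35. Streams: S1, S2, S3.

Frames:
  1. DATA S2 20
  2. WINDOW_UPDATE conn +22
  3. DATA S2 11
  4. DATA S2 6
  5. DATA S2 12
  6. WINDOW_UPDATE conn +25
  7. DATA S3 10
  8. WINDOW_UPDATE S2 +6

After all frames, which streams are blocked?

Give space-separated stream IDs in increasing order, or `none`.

Answer: S2

Derivation:
Op 1: conn=15 S1=35 S2=15 S3=35 blocked=[]
Op 2: conn=37 S1=35 S2=15 S3=35 blocked=[]
Op 3: conn=26 S1=35 S2=4 S3=35 blocked=[]
Op 4: conn=20 S1=35 S2=-2 S3=35 blocked=[2]
Op 5: conn=8 S1=35 S2=-14 S3=35 blocked=[2]
Op 6: conn=33 S1=35 S2=-14 S3=35 blocked=[2]
Op 7: conn=23 S1=35 S2=-14 S3=25 blocked=[2]
Op 8: conn=23 S1=35 S2=-8 S3=25 blocked=[2]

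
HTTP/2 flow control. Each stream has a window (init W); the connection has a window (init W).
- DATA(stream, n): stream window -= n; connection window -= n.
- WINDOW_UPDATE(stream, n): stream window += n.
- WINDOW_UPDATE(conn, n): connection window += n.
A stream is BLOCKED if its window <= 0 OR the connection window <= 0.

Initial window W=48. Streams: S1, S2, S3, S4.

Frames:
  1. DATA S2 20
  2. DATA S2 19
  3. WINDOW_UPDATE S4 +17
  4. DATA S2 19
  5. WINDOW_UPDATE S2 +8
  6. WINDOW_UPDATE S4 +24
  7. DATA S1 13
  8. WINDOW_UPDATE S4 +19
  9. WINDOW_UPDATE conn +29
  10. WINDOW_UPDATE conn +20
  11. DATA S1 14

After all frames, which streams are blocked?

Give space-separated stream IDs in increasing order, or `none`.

Op 1: conn=28 S1=48 S2=28 S3=48 S4=48 blocked=[]
Op 2: conn=9 S1=48 S2=9 S3=48 S4=48 blocked=[]
Op 3: conn=9 S1=48 S2=9 S3=48 S4=65 blocked=[]
Op 4: conn=-10 S1=48 S2=-10 S3=48 S4=65 blocked=[1, 2, 3, 4]
Op 5: conn=-10 S1=48 S2=-2 S3=48 S4=65 blocked=[1, 2, 3, 4]
Op 6: conn=-10 S1=48 S2=-2 S3=48 S4=89 blocked=[1, 2, 3, 4]
Op 7: conn=-23 S1=35 S2=-2 S3=48 S4=89 blocked=[1, 2, 3, 4]
Op 8: conn=-23 S1=35 S2=-2 S3=48 S4=108 blocked=[1, 2, 3, 4]
Op 9: conn=6 S1=35 S2=-2 S3=48 S4=108 blocked=[2]
Op 10: conn=26 S1=35 S2=-2 S3=48 S4=108 blocked=[2]
Op 11: conn=12 S1=21 S2=-2 S3=48 S4=108 blocked=[2]

Answer: S2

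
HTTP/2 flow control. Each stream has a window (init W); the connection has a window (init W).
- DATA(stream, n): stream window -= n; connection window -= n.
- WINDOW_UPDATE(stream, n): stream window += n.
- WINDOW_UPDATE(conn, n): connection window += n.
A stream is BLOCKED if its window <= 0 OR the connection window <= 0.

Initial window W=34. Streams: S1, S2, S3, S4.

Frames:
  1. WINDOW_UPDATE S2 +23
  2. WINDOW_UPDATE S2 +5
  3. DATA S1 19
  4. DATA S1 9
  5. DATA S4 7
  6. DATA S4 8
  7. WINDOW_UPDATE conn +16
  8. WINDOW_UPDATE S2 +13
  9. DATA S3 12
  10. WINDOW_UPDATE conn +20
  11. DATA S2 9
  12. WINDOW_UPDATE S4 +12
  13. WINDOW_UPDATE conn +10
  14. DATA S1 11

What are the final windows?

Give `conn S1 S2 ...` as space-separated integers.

Answer: 5 -5 66 22 31

Derivation:
Op 1: conn=34 S1=34 S2=57 S3=34 S4=34 blocked=[]
Op 2: conn=34 S1=34 S2=62 S3=34 S4=34 blocked=[]
Op 3: conn=15 S1=15 S2=62 S3=34 S4=34 blocked=[]
Op 4: conn=6 S1=6 S2=62 S3=34 S4=34 blocked=[]
Op 5: conn=-1 S1=6 S2=62 S3=34 S4=27 blocked=[1, 2, 3, 4]
Op 6: conn=-9 S1=6 S2=62 S3=34 S4=19 blocked=[1, 2, 3, 4]
Op 7: conn=7 S1=6 S2=62 S3=34 S4=19 blocked=[]
Op 8: conn=7 S1=6 S2=75 S3=34 S4=19 blocked=[]
Op 9: conn=-5 S1=6 S2=75 S3=22 S4=19 blocked=[1, 2, 3, 4]
Op 10: conn=15 S1=6 S2=75 S3=22 S4=19 blocked=[]
Op 11: conn=6 S1=6 S2=66 S3=22 S4=19 blocked=[]
Op 12: conn=6 S1=6 S2=66 S3=22 S4=31 blocked=[]
Op 13: conn=16 S1=6 S2=66 S3=22 S4=31 blocked=[]
Op 14: conn=5 S1=-5 S2=66 S3=22 S4=31 blocked=[1]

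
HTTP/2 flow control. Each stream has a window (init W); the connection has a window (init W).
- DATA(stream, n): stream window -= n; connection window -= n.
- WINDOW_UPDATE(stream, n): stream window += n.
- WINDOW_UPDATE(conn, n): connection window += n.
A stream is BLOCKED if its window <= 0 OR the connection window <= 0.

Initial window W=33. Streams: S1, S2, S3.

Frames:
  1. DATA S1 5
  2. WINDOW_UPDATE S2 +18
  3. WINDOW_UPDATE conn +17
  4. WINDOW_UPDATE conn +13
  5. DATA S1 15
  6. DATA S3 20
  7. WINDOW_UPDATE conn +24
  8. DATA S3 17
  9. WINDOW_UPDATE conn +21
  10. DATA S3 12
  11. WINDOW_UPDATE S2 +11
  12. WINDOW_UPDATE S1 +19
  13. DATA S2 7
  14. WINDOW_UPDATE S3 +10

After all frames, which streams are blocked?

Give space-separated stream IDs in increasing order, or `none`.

Op 1: conn=28 S1=28 S2=33 S3=33 blocked=[]
Op 2: conn=28 S1=28 S2=51 S3=33 blocked=[]
Op 3: conn=45 S1=28 S2=51 S3=33 blocked=[]
Op 4: conn=58 S1=28 S2=51 S3=33 blocked=[]
Op 5: conn=43 S1=13 S2=51 S3=33 blocked=[]
Op 6: conn=23 S1=13 S2=51 S3=13 blocked=[]
Op 7: conn=47 S1=13 S2=51 S3=13 blocked=[]
Op 8: conn=30 S1=13 S2=51 S3=-4 blocked=[3]
Op 9: conn=51 S1=13 S2=51 S3=-4 blocked=[3]
Op 10: conn=39 S1=13 S2=51 S3=-16 blocked=[3]
Op 11: conn=39 S1=13 S2=62 S3=-16 blocked=[3]
Op 12: conn=39 S1=32 S2=62 S3=-16 blocked=[3]
Op 13: conn=32 S1=32 S2=55 S3=-16 blocked=[3]
Op 14: conn=32 S1=32 S2=55 S3=-6 blocked=[3]

Answer: S3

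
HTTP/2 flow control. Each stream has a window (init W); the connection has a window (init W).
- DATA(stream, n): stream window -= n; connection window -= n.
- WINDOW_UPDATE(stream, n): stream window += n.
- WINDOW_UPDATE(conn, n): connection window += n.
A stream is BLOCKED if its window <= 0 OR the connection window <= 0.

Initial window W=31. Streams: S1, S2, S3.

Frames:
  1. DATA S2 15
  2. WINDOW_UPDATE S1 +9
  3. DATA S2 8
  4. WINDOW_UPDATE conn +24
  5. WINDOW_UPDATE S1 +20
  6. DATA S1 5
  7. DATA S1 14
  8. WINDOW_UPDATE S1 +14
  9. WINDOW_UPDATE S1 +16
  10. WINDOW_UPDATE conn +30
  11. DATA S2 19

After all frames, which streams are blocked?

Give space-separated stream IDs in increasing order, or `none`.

Answer: S2

Derivation:
Op 1: conn=16 S1=31 S2=16 S3=31 blocked=[]
Op 2: conn=16 S1=40 S2=16 S3=31 blocked=[]
Op 3: conn=8 S1=40 S2=8 S3=31 blocked=[]
Op 4: conn=32 S1=40 S2=8 S3=31 blocked=[]
Op 5: conn=32 S1=60 S2=8 S3=31 blocked=[]
Op 6: conn=27 S1=55 S2=8 S3=31 blocked=[]
Op 7: conn=13 S1=41 S2=8 S3=31 blocked=[]
Op 8: conn=13 S1=55 S2=8 S3=31 blocked=[]
Op 9: conn=13 S1=71 S2=8 S3=31 blocked=[]
Op 10: conn=43 S1=71 S2=8 S3=31 blocked=[]
Op 11: conn=24 S1=71 S2=-11 S3=31 blocked=[2]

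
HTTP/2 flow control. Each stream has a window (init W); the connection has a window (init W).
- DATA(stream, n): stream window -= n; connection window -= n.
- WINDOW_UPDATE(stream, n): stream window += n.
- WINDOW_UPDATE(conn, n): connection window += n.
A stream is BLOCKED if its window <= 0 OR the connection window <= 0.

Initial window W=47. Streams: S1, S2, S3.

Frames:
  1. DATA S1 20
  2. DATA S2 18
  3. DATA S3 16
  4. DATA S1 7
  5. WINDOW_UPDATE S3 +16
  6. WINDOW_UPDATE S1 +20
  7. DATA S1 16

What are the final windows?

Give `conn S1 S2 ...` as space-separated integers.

Answer: -30 24 29 47

Derivation:
Op 1: conn=27 S1=27 S2=47 S3=47 blocked=[]
Op 2: conn=9 S1=27 S2=29 S3=47 blocked=[]
Op 3: conn=-7 S1=27 S2=29 S3=31 blocked=[1, 2, 3]
Op 4: conn=-14 S1=20 S2=29 S3=31 blocked=[1, 2, 3]
Op 5: conn=-14 S1=20 S2=29 S3=47 blocked=[1, 2, 3]
Op 6: conn=-14 S1=40 S2=29 S3=47 blocked=[1, 2, 3]
Op 7: conn=-30 S1=24 S2=29 S3=47 blocked=[1, 2, 3]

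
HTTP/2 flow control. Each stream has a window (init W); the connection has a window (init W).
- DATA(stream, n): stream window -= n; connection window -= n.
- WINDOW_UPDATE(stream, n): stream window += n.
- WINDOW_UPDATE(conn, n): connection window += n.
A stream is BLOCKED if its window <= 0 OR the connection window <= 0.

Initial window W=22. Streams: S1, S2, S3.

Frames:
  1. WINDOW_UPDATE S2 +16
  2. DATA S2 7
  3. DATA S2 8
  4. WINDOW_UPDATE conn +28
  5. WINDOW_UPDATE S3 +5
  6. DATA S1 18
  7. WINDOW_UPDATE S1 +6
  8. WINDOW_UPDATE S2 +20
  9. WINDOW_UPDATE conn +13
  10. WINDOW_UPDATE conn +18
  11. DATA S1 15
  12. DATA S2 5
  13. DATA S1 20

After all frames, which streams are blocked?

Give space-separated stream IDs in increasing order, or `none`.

Answer: S1

Derivation:
Op 1: conn=22 S1=22 S2=38 S3=22 blocked=[]
Op 2: conn=15 S1=22 S2=31 S3=22 blocked=[]
Op 3: conn=7 S1=22 S2=23 S3=22 blocked=[]
Op 4: conn=35 S1=22 S2=23 S3=22 blocked=[]
Op 5: conn=35 S1=22 S2=23 S3=27 blocked=[]
Op 6: conn=17 S1=4 S2=23 S3=27 blocked=[]
Op 7: conn=17 S1=10 S2=23 S3=27 blocked=[]
Op 8: conn=17 S1=10 S2=43 S3=27 blocked=[]
Op 9: conn=30 S1=10 S2=43 S3=27 blocked=[]
Op 10: conn=48 S1=10 S2=43 S3=27 blocked=[]
Op 11: conn=33 S1=-5 S2=43 S3=27 blocked=[1]
Op 12: conn=28 S1=-5 S2=38 S3=27 blocked=[1]
Op 13: conn=8 S1=-25 S2=38 S3=27 blocked=[1]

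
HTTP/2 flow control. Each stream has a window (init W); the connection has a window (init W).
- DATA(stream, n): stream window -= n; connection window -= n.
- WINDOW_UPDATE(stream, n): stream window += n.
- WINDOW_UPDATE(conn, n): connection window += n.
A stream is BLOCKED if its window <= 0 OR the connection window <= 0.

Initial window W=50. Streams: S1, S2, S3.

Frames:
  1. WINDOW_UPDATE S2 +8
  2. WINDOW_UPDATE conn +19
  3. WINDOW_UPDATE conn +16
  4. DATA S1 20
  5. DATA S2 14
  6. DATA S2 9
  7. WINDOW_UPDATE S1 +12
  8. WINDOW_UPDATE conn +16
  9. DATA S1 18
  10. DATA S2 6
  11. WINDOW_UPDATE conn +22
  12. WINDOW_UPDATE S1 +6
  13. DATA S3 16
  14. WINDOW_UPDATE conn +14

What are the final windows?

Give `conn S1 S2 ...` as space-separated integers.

Answer: 54 30 29 34

Derivation:
Op 1: conn=50 S1=50 S2=58 S3=50 blocked=[]
Op 2: conn=69 S1=50 S2=58 S3=50 blocked=[]
Op 3: conn=85 S1=50 S2=58 S3=50 blocked=[]
Op 4: conn=65 S1=30 S2=58 S3=50 blocked=[]
Op 5: conn=51 S1=30 S2=44 S3=50 blocked=[]
Op 6: conn=42 S1=30 S2=35 S3=50 blocked=[]
Op 7: conn=42 S1=42 S2=35 S3=50 blocked=[]
Op 8: conn=58 S1=42 S2=35 S3=50 blocked=[]
Op 9: conn=40 S1=24 S2=35 S3=50 blocked=[]
Op 10: conn=34 S1=24 S2=29 S3=50 blocked=[]
Op 11: conn=56 S1=24 S2=29 S3=50 blocked=[]
Op 12: conn=56 S1=30 S2=29 S3=50 blocked=[]
Op 13: conn=40 S1=30 S2=29 S3=34 blocked=[]
Op 14: conn=54 S1=30 S2=29 S3=34 blocked=[]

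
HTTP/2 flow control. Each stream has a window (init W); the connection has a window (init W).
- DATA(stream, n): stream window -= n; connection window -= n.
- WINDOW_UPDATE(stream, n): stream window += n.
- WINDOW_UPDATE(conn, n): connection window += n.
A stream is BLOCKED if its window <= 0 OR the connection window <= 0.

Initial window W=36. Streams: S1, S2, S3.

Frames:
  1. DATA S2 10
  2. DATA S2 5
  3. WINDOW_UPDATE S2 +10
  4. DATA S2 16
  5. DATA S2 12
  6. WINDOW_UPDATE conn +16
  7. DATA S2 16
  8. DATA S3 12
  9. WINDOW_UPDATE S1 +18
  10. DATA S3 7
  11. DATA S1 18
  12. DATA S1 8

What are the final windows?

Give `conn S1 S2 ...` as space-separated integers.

Op 1: conn=26 S1=36 S2=26 S3=36 blocked=[]
Op 2: conn=21 S1=36 S2=21 S3=36 blocked=[]
Op 3: conn=21 S1=36 S2=31 S3=36 blocked=[]
Op 4: conn=5 S1=36 S2=15 S3=36 blocked=[]
Op 5: conn=-7 S1=36 S2=3 S3=36 blocked=[1, 2, 3]
Op 6: conn=9 S1=36 S2=3 S3=36 blocked=[]
Op 7: conn=-7 S1=36 S2=-13 S3=36 blocked=[1, 2, 3]
Op 8: conn=-19 S1=36 S2=-13 S3=24 blocked=[1, 2, 3]
Op 9: conn=-19 S1=54 S2=-13 S3=24 blocked=[1, 2, 3]
Op 10: conn=-26 S1=54 S2=-13 S3=17 blocked=[1, 2, 3]
Op 11: conn=-44 S1=36 S2=-13 S3=17 blocked=[1, 2, 3]
Op 12: conn=-52 S1=28 S2=-13 S3=17 blocked=[1, 2, 3]

Answer: -52 28 -13 17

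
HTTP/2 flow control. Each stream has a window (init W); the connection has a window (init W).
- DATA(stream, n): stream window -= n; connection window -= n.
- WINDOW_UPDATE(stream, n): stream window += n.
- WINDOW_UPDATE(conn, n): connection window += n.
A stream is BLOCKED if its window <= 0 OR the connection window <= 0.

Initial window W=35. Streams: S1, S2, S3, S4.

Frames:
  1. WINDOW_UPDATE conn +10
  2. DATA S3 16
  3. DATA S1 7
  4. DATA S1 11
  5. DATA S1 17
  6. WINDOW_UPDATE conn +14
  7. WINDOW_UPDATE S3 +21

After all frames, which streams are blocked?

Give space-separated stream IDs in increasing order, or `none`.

Op 1: conn=45 S1=35 S2=35 S3=35 S4=35 blocked=[]
Op 2: conn=29 S1=35 S2=35 S3=19 S4=35 blocked=[]
Op 3: conn=22 S1=28 S2=35 S3=19 S4=35 blocked=[]
Op 4: conn=11 S1=17 S2=35 S3=19 S4=35 blocked=[]
Op 5: conn=-6 S1=0 S2=35 S3=19 S4=35 blocked=[1, 2, 3, 4]
Op 6: conn=8 S1=0 S2=35 S3=19 S4=35 blocked=[1]
Op 7: conn=8 S1=0 S2=35 S3=40 S4=35 blocked=[1]

Answer: S1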